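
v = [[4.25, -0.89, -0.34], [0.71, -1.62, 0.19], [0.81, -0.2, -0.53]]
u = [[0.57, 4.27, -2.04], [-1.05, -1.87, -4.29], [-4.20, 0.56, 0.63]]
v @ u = [[4.78, 19.62, -5.07], [1.31, 6.17, 5.62], [2.90, 3.54, -1.13]]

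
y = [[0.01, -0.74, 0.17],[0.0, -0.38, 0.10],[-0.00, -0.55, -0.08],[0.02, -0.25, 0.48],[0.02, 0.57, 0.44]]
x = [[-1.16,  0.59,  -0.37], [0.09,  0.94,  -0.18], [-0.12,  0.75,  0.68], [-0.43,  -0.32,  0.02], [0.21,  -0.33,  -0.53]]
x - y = [[-1.17, 1.33, -0.54], [0.09, 1.32, -0.28], [-0.12, 1.3, 0.76], [-0.45, -0.07, -0.46], [0.19, -0.90, -0.97]]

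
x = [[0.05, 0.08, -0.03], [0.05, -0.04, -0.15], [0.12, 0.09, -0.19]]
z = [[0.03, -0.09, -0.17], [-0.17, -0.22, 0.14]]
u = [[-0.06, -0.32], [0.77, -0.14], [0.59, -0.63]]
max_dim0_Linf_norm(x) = 0.19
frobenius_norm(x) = 0.31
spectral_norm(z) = 0.31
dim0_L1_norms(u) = [1.42, 1.09]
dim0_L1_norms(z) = [0.2, 0.31, 0.31]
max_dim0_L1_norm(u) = 1.42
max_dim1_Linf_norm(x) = 0.19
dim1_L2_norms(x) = [0.1, 0.16, 0.24]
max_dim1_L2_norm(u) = 0.86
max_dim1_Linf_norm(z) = 0.22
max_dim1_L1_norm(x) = 0.4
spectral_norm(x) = 0.29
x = u @ z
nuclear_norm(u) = 1.59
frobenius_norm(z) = 0.37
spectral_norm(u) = 1.11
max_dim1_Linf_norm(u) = 0.77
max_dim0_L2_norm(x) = 0.24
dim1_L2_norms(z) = [0.19, 0.31]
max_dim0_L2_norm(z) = 0.24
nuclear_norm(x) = 0.40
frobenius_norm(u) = 1.21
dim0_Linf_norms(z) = [0.17, 0.22, 0.17]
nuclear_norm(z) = 0.50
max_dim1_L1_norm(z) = 0.53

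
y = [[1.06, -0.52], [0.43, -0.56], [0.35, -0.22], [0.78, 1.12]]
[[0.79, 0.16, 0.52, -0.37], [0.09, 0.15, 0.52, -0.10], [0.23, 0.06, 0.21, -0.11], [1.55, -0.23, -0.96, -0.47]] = y @ [[1.06, 0.04, 0.05, -0.41], [0.65, -0.23, -0.89, -0.13]]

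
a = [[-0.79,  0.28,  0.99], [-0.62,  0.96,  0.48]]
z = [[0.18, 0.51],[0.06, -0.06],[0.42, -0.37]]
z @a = [[-0.46, 0.54, 0.42], [-0.01, -0.04, 0.03], [-0.10, -0.24, 0.24]]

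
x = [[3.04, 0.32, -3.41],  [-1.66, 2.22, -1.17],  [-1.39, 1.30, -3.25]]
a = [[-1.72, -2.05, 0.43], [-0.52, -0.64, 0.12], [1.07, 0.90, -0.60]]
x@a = [[-9.04,-9.51,3.39], [0.45,0.93,0.25], [-1.76,-0.91,1.51]]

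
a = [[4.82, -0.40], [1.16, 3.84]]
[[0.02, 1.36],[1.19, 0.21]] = a@ [[0.03,0.28], [0.30,-0.03]]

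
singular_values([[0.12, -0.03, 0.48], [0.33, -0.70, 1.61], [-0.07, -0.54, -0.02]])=[1.86, 0.54, 0.0]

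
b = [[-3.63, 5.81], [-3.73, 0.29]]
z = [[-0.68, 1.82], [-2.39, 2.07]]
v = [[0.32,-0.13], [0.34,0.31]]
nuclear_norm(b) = 10.11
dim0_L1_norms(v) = [0.66, 0.44]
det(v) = 0.14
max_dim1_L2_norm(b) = 6.85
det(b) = 20.62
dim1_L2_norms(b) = [6.85, 3.74]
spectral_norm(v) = 0.50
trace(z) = 1.39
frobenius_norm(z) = 3.71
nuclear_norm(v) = 0.79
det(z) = 2.94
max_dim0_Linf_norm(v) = 0.34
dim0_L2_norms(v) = [0.47, 0.34]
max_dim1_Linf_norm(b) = 5.81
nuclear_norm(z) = 4.43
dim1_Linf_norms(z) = [1.82, 2.39]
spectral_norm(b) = 7.27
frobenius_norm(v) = 0.58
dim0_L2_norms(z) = [2.48, 2.76]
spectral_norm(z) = 3.62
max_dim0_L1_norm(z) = 3.89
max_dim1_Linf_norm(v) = 0.34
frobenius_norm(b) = 7.81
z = v @ b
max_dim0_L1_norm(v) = 0.66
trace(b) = -3.34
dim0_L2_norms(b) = [5.2, 5.82]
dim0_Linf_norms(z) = [2.39, 2.07]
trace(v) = 0.63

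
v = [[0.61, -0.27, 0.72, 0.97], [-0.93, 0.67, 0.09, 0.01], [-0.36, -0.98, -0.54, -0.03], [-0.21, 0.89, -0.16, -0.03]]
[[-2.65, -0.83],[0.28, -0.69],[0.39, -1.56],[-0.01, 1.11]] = v@[[-0.46, 1.71], [-0.19, 1.47], [0.07, -0.87], [-2.55, -0.88]]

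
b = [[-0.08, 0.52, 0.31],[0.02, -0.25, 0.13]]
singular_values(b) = [0.63, 0.23]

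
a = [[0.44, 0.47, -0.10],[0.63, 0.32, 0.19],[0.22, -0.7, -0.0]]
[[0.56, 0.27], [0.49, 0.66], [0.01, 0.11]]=a @ [[0.85, 0.74], [0.25, 0.08], [-0.67, 0.89]]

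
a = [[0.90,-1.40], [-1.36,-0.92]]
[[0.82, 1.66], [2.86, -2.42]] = a@[[-1.19, 1.8], [-1.35, -0.03]]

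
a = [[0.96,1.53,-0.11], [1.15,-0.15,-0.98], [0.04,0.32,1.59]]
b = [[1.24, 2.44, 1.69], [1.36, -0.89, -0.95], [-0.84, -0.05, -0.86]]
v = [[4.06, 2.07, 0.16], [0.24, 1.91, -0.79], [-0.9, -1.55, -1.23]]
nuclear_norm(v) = 8.13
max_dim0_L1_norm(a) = 2.68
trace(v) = 4.74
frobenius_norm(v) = 5.46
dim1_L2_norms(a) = [1.81, 1.52, 1.62]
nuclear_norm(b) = 5.91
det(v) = -12.21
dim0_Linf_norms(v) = [4.06, 2.07, 1.23]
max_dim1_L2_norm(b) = 3.22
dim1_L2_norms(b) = [3.22, 1.88, 1.2]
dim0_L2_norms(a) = [1.5, 1.57, 1.87]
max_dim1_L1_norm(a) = 2.6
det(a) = -2.83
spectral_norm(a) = 2.06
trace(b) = -0.51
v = b @ a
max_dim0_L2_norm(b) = 2.6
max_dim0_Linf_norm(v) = 4.06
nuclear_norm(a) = 4.65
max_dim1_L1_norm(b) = 5.37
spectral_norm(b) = 3.40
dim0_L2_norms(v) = [4.17, 3.21, 1.47]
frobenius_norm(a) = 2.87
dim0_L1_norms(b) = [3.44, 3.38, 3.5]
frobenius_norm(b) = 3.92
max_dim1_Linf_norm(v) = 4.06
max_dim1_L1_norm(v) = 6.29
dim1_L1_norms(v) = [6.29, 2.94, 3.68]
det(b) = 4.31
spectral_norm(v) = 4.98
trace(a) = 2.40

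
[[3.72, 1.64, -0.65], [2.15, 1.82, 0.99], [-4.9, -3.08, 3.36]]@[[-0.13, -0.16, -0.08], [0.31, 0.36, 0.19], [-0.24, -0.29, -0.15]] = [[0.18, 0.18, 0.11], [0.05, 0.02, 0.03], [-1.12, -1.3, -0.7]]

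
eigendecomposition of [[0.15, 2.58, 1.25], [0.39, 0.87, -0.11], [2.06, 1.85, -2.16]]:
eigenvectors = [[0.42, -0.80, 0.8],[-0.07, -0.26, -0.3],[-0.91, -0.54, 0.51]]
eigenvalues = [-2.97, 1.83, 0.0]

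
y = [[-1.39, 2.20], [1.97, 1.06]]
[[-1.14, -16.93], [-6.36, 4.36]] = y@[[-2.20, 4.74], [-1.91, -4.70]]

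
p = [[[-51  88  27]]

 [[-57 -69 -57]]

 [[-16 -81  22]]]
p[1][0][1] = -69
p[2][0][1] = -81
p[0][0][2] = 27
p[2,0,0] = -16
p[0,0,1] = 88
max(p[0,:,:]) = 88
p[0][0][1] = 88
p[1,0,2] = -57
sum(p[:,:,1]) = -62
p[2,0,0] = -16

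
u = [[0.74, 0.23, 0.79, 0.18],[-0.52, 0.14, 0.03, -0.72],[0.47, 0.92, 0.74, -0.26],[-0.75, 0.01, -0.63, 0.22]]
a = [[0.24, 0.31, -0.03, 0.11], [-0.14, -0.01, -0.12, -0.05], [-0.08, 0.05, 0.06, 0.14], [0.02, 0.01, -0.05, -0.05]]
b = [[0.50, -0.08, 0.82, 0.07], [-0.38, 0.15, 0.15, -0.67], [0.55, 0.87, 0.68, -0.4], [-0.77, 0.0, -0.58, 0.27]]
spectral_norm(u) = 1.84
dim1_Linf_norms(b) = [0.82, 0.67, 0.87, 0.77]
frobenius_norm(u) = 2.18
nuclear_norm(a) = 0.78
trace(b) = 1.60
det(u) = -0.17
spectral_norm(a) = 0.42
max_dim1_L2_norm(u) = 1.3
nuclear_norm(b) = 3.55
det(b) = -0.30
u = a + b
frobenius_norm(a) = 0.49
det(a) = -0.00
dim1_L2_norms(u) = [1.12, 0.9, 1.3, 1.0]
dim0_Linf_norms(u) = [0.75, 0.92, 0.79, 0.72]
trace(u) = 1.84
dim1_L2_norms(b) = [0.97, 0.8, 1.3, 1.0]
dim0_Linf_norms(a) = [0.24, 0.31, 0.12, 0.14]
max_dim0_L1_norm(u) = 2.48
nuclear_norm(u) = 3.58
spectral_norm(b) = 1.71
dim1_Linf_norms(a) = [0.31, 0.14, 0.14, 0.05]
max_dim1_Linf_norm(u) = 0.92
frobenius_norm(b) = 2.06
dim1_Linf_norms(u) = [0.79, 0.72, 0.92, 0.75]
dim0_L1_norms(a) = [0.48, 0.38, 0.26, 0.35]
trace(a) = 0.24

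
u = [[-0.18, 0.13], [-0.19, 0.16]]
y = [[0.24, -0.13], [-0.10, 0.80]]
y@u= [[-0.02, 0.01], [-0.13, 0.12]]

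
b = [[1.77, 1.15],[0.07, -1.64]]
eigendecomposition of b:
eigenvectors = [[1.0, -0.32],[0.02, 0.95]]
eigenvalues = [1.79, -1.66]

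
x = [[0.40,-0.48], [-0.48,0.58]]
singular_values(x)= [0.98, 0.0]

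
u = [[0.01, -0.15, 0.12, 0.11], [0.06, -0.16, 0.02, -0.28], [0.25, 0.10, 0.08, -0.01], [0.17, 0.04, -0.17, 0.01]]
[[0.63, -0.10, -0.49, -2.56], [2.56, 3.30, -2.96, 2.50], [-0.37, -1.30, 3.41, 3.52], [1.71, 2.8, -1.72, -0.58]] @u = [[-0.56, -0.23, 0.47, 0.08], [-0.09, -1.11, -0.29, -0.59], [1.37, 0.75, -0.4, 0.32], [-0.34, -0.90, 0.22, -0.58]]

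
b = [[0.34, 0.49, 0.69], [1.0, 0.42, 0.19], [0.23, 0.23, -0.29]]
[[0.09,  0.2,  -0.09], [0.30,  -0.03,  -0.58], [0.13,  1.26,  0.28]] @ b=[[0.21, 0.11, 0.13], [-0.06, 0.0, 0.37], [1.37, 0.66, 0.25]]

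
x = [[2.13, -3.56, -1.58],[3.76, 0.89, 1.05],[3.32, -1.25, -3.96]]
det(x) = -58.03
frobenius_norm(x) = 8.00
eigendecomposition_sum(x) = [[1.00+1.98j, (-1.8+0.55j), -0.66+0.02j], [(2.15-0.99j), 0.52+1.94j, (-0+0.7j)], [(0.82+0.88j), -0.85+0.55j, (-0.34+0.11j)]] + [[(1-1.98j),-1.80-0.55j,(-0.66-0.02j)],[(2.15+0.99j),0.52-1.94j,(-0-0.7j)],[0.82-0.88j,-0.85-0.55j,(-0.34-0.11j)]] + [[(0.13-0j), (0.04-0j), -0.26-0.00j], [-0.55+0.00j, -0.15+0.00j, 1.06+0.00j], [(1.69-0j), 0.46-0.00j, (-3.28-0j)]]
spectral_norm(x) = 6.66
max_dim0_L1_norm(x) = 9.21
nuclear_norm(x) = 12.75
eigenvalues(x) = [(1.18+4.03j), (1.18-4.03j), (-3.29+0j)]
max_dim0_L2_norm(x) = 5.45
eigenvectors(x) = [[0.02+0.64j, (0.02-0.64j), 0.08+0.00j],[(0.68+0j), 0.68-0.00j, -0.31+0.00j],[0.11+0.33j, 0.11-0.33j, (0.95+0j)]]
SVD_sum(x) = [[2.8, -1.65, -2.16], [1.25, -0.74, -0.96], [3.66, -2.16, -2.83]] + [[-0.85, -0.68, -0.58], [2.46, 1.97, 1.68], [-0.18, -0.15, -0.13]] + [[0.18, -1.22, 1.17], [0.05, -0.35, 0.33], [-0.16, 1.06, -1.01]]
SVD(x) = [[-0.59, 0.33, -0.74],[-0.26, -0.94, -0.21],[-0.77, 0.07, 0.64]] @ diag([6.658775587357251, 3.7929502250544864, 2.297789430621139]) @ [[-0.72,0.42,0.55], [-0.69,-0.55,-0.47], [-0.11,0.72,-0.69]]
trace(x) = -0.94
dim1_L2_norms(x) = [4.44, 4.0, 5.32]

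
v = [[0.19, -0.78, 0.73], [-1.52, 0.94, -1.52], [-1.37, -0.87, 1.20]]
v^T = [[0.19, -1.52, -1.37], [-0.78, 0.94, -0.87], [0.73, -1.52, 1.20]]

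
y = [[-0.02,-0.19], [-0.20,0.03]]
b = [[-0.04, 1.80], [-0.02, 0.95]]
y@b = [[0.00, -0.22], [0.01, -0.33]]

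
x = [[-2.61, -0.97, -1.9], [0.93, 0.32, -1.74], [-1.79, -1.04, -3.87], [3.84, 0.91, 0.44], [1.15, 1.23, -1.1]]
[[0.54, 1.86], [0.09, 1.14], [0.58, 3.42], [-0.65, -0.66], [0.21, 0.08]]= x @ [[-0.22, 0.07], [0.27, -0.66], [-0.12, -0.74]]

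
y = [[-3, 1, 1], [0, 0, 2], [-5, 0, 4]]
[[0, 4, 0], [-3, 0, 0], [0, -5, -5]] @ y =[[0, 0, 8], [9, -3, -3], [25, 0, -30]]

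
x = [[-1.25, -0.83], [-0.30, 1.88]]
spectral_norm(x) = 2.08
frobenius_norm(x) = 2.42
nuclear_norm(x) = 3.33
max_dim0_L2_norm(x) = 2.06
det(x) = -2.60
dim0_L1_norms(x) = [1.55, 2.71]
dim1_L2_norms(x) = [1.5, 1.9]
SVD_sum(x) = [[-0.18, -1.02], [0.32, 1.77]] + [[-1.07, 0.19], [-0.62, 0.11]]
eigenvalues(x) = [-1.33, 1.96]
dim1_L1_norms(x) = [2.08, 2.18]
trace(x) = 0.63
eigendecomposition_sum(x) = [[-1.30, -0.34], [-0.12, -0.03]] + [[0.05, -0.49],  [-0.18, 1.91]]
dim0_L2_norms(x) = [1.29, 2.06]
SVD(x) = [[-0.5, 0.87], [0.87, 0.50]] @ diag([2.07550902943495, 1.2522229309248385]) @ [[0.18,0.98], [-0.98,0.18]]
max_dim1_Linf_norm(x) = 1.88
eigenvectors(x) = [[-1.0, 0.25],  [-0.09, -0.97]]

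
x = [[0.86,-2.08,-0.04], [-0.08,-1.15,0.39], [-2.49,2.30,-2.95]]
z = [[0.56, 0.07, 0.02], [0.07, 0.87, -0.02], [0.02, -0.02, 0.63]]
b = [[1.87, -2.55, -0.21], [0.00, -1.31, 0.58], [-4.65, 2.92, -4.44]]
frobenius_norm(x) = 5.17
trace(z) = 2.06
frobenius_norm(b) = 7.87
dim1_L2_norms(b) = [3.17, 1.43, 7.06]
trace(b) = -3.88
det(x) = 4.78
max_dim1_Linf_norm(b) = 4.65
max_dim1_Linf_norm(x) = 2.95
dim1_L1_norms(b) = [4.63, 1.89, 12.01]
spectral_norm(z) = 0.89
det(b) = 15.87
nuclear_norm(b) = 10.68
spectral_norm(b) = 7.48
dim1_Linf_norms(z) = [0.56, 0.87, 0.63]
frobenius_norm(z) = 1.22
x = b @ z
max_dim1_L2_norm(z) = 0.87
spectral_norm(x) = 4.86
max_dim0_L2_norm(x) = 3.31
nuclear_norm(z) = 2.06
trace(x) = -3.24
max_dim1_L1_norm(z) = 0.96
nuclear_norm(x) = 7.12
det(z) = 0.30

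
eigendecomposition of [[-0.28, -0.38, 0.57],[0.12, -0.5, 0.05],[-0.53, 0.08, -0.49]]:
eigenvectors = [[(-0.73+0j), -0.73-0.00j, 0.09+0.00j], [(-0.08+0.13j), (-0.08-0.13j), (0.84+0j)], [(0.11-0.65j), 0.11+0.65j, 0.53+0.00j]]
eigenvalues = [(-0.41+0.57j), (-0.41-0.57j), (-0.46+0j)]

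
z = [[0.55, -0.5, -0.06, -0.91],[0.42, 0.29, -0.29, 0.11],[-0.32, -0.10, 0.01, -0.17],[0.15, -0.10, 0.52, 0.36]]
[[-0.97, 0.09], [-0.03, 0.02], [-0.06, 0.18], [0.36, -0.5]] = z @ [[-0.28,-0.40], [0.58,0.77], [0.50,-0.18], [0.55,-0.75]]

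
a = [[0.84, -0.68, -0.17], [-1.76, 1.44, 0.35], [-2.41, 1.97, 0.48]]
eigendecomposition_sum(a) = [[0.84, -0.68, -0.17],[-1.76, 1.44, 0.35],[-2.41, 1.97, 0.48]] + [[0.0, 0.0, -0.00], [0.00, 0.0, -0.00], [0.0, 0.00, -0.0]] + [[0.00, -0.0, 0.0], [0.00, -0.00, 0.0], [0.00, -0.00, 0.00]]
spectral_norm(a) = 4.05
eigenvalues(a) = [2.76, 0.0, 0.0]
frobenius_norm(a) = 4.05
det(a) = -0.00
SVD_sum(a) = [[0.84, -0.68, -0.17], [-1.76, 1.44, 0.35], [-2.41, 1.97, 0.48]] + [[0.0,0.0,-0.0], [0.00,0.0,-0.0], [0.0,0.00,-0.0]] + [[-0.00,-0.00,-0.0], [0.0,0.00,0.0], [-0.0,-0.0,-0.00]]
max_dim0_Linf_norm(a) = 2.41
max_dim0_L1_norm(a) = 5.01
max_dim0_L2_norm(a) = 3.1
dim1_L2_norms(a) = [1.09, 2.3, 3.15]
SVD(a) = [[-0.27,  -0.95,  0.15], [0.57,  -0.29,  -0.77], [0.78,  -0.12,  0.62]] @ diag([4.050921138381018, 0.006158783795410998, 1.0872105063946727e-16]) @ [[-0.77, 0.63, 0.15], [-0.47, -0.70, 0.53], [-0.44, -0.34, -0.83]]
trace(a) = 2.76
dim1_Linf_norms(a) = [0.84, 1.76, 2.41]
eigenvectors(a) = [[-0.27, 0.58, 0.44],[0.57, 0.58, 0.34],[0.78, 0.57, 0.83]]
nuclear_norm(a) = 4.06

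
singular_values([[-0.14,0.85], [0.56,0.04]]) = [0.86, 0.56]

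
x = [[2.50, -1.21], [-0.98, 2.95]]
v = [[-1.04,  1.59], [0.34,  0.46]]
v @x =[[-4.16, 5.95], [0.40, 0.95]]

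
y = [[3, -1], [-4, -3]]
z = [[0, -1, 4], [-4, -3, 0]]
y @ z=[[4, 0, 12], [12, 13, -16]]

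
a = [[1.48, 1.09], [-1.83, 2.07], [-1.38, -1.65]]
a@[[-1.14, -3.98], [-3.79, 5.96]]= [[-5.82, 0.61], [-5.76, 19.62], [7.83, -4.34]]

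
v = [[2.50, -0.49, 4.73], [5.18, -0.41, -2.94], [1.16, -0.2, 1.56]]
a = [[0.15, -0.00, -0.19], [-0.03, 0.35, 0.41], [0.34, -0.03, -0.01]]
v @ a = [[2.0, -0.31, -0.72], [-0.21, -0.06, -1.12], [0.71, -0.12, -0.32]]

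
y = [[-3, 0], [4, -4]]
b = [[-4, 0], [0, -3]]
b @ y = [[12, 0], [-12, 12]]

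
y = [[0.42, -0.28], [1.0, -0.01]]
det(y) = 0.28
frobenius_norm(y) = 1.12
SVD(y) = [[-0.41, -0.91], [-0.91, 0.41]] @ diag([1.091345422714642, 0.2527155878053418]) @ [[-0.99, 0.11], [0.11, 0.99]]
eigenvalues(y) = [(0.2+0.48j), (0.2-0.48j)]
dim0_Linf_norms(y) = [1.0, 0.28]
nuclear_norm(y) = 1.34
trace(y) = 0.41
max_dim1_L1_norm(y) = 1.01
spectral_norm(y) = 1.09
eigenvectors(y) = [[0.19+0.43j, 0.19-0.43j], [(0.88+0j), 0.88-0.00j]]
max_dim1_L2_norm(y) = 1.0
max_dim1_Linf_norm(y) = 1.0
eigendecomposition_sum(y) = [[0.21+0.20j, -0.14+0.06j], [(0.5-0.21j), (-0.01+0.29j)]] + [[0.21-0.20j, (-0.14-0.06j)], [(0.5+0.21j), (-0.01-0.29j)]]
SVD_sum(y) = [[0.45, -0.05], [0.99, -0.11]] + [[-0.03, -0.23], [0.01, 0.10]]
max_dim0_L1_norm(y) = 1.42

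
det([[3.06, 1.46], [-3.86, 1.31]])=9.644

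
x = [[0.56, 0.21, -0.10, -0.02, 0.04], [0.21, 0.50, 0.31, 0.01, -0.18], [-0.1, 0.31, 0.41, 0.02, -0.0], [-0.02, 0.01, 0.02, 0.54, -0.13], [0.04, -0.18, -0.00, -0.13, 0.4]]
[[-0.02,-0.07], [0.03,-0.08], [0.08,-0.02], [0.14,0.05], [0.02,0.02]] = x @ [[-0.05, -0.21],  [0.07, 0.1],  [0.11, -0.18],  [0.3, 0.13],  [0.18, 0.17]]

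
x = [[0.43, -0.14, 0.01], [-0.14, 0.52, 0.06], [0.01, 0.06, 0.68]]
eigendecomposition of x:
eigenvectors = [[-0.79, -0.58, -0.18], [-0.6, 0.68, 0.42], [0.12, -0.44, 0.89]]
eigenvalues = [0.32, 0.6, 0.71]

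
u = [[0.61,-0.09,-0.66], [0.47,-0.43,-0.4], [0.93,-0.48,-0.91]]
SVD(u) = [[-0.49, 0.71, -0.5], [-0.4, -0.7, -0.59], [-0.77, -0.09, 0.63]] @ diag([1.7930076136146607, 0.3001927741820861, 0.002827693180277998]) @ [[-0.67, 0.33, 0.66], [0.08, 0.92, -0.37], [-0.73, -0.19, -0.65]]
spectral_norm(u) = 1.79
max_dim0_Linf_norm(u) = 0.93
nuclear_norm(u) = 2.10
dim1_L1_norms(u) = [1.36, 1.3, 2.32]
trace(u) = -0.73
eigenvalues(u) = [-0.67, 0.03, -0.09]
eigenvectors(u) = [[-0.43, -0.75, 0.69],[-0.45, -0.22, 0.11],[-0.78, -0.63, 0.71]]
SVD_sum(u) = [[0.59, -0.29, -0.58],[0.49, -0.24, -0.48],[0.93, -0.46, -0.92]] + [[0.02,0.20,-0.08], [-0.02,-0.19,0.08], [-0.00,-0.02,0.01]] + [[0.0, 0.00, 0.0],[0.0, 0.00, 0.00],[-0.0, -0.0, -0.0]]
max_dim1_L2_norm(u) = 1.39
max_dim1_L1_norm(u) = 2.32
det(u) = 0.00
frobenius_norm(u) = 1.82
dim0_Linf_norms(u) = [0.93, 0.48, 0.91]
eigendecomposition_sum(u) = [[0.41, -0.49, -0.32], [0.43, -0.51, -0.33], [0.74, -0.88, -0.58]] + [[0.08, 0.08, -0.09], [0.02, 0.02, -0.03], [0.07, 0.07, -0.08]] + [[0.12, 0.32, -0.25], [0.02, 0.05, -0.04], [0.12, 0.33, -0.26]]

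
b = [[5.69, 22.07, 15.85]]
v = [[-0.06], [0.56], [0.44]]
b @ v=[[18.99]]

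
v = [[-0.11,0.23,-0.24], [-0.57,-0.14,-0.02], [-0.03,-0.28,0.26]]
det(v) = 0.00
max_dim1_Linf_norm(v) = 0.57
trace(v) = 0.01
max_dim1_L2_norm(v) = 0.59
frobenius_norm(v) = 0.78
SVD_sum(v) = [[-0.02, -0.01, 0.0], [-0.55, -0.19, 0.03], [-0.12, -0.04, 0.01]] + [[-0.09, 0.23, -0.24],[-0.02, 0.05, -0.05],[0.09, -0.24, 0.25]] + [[-0.0, 0.0, 0.00],[0.00, -0.00, -0.0],[-0.0, 0.00, 0.0]]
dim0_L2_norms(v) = [0.58, 0.39, 0.35]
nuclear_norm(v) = 1.11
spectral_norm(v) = 0.60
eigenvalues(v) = [(-0.01+0.26j), (-0.01-0.26j), (0.02+0j)]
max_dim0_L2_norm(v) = 0.58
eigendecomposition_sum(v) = [[(-0.05+0.21j), 0.11-0.02j, (-0.11+0.08j)],[(-0.31-0.26j), (-0.06+0.2j), -0.03-0.25j],[(-0.04-0.29j), -0.13+0.08j, 0.11-0.15j]] + [[-0.05-0.21j, 0.11+0.02j, -0.11-0.08j],[(-0.31+0.26j), (-0.06-0.2j), -0.03+0.25j],[-0.04+0.29j, -0.13-0.08j, (0.11+0.15j)]] + [[(-0.01+0j), 0.00+0.00j, (-0.01-0j)], [0.04-0.00j, -0.01-0.00j, (0.04+0j)], [0.05-0.00j, (-0.01-0j), (0.05+0j)]]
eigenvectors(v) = [[(0.19+0.35j),(0.19-0.35j),(-0.21+0j)], [(-0.74+0j),(-0.74-0j),(0.65+0j)], [(-0.4-0.36j),(-0.4+0.36j),0.73+0.00j]]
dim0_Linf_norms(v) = [0.57, 0.28, 0.26]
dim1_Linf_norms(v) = [0.24, 0.57, 0.28]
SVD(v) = [[-0.03,0.69,0.72], [-0.98,0.14,-0.17], [-0.22,-0.71,0.67]] @ diag([0.5978923618409291, 0.5068516844654605, 0.005108190168815099]) @ [[0.95, 0.32, -0.05], [-0.26, 0.67, -0.70], [-0.19, 0.67, 0.72]]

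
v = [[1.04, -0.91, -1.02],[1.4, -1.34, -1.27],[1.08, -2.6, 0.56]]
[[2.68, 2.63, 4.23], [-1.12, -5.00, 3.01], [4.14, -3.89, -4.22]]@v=[[11.04, -16.96, -3.70], [-4.91, -0.11, 9.18], [-5.70, 12.42, -1.65]]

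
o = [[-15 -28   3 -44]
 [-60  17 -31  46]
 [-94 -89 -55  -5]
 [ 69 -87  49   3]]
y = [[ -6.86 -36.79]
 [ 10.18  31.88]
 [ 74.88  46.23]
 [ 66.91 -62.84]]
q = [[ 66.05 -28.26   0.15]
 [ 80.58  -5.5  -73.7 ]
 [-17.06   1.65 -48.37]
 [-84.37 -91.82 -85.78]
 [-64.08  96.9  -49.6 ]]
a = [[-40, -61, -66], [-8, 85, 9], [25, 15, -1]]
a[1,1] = 85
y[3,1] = -62.84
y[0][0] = -6.86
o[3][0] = 69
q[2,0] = -17.06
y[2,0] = 74.88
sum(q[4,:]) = -16.779999999999994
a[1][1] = 85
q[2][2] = -48.37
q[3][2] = -85.78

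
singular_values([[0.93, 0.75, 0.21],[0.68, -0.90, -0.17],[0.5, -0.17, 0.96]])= [1.39, 1.19, 0.8]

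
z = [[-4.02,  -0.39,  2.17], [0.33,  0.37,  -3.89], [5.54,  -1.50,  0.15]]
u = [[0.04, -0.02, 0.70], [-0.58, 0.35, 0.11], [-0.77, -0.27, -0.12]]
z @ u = [[-1.61, -0.64, -3.12],[2.79, 1.17, 0.74],[0.98, -0.68, 3.7]]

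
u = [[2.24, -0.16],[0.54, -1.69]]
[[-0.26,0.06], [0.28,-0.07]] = u@[[-0.13, 0.03], [-0.21, 0.05]]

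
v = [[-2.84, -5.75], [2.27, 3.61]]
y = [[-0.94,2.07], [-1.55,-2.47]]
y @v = [[7.37,12.88], [-1.20,-0.00]]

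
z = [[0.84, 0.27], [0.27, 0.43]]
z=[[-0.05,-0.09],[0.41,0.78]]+[[0.89,0.36], [-0.14,-0.35]]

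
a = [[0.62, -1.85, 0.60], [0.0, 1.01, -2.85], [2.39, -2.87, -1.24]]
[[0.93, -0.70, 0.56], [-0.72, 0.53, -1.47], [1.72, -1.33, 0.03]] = a@[[0.41, -0.32, 0.14], [-0.32, 0.24, -0.1], [0.14, -0.1, 0.48]]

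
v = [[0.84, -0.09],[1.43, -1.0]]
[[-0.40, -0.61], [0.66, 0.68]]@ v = [[-1.21, 0.65], [1.53, -0.74]]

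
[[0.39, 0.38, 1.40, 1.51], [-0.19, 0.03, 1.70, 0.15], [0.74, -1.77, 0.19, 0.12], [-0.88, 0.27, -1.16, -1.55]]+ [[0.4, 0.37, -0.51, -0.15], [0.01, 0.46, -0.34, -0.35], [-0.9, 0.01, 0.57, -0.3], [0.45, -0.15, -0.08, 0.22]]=[[0.79, 0.75, 0.89, 1.36],[-0.18, 0.49, 1.36, -0.20],[-0.16, -1.76, 0.76, -0.18],[-0.43, 0.12, -1.24, -1.33]]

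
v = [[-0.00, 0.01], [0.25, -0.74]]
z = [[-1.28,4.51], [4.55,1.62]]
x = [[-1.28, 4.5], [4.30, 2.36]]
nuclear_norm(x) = 9.52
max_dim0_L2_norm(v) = 0.74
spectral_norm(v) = 0.78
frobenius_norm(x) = 6.78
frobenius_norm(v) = 0.78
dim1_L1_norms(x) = [5.78, 6.66]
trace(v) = -0.74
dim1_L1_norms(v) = [0.01, 0.99]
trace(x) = 1.08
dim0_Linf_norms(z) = [4.55, 4.51]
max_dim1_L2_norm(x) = 4.91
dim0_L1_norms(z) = [5.83, 6.13]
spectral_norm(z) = 4.93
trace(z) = 0.34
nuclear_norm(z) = 9.51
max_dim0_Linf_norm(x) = 4.5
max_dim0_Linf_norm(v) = 0.74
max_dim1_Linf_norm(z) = 4.55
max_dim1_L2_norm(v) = 0.78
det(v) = -0.00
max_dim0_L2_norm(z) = 4.79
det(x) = -22.37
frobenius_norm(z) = 6.73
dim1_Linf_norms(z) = [4.51, 4.55]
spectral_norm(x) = 5.31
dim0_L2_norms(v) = [0.25, 0.74]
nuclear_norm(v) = 0.78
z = v + x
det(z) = -22.59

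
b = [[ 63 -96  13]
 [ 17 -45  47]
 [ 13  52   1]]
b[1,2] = 47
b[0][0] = 63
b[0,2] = 13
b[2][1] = 52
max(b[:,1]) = 52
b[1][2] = 47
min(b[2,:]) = 1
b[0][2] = 13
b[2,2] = 1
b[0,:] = [63, -96, 13]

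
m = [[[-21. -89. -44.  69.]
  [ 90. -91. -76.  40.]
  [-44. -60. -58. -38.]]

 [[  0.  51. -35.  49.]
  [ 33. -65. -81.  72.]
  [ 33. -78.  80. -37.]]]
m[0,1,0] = 90.0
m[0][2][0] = -44.0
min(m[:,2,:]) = -78.0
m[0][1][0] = 90.0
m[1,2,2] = 80.0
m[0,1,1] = -91.0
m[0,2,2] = -58.0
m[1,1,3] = 72.0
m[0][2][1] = -60.0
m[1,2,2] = 80.0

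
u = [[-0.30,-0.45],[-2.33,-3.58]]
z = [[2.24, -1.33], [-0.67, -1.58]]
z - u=[[2.54, -0.88], [1.66, 2.00]]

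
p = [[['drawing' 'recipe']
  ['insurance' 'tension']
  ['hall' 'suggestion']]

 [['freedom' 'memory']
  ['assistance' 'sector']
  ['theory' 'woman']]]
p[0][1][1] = 'tension'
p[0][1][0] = 'insurance'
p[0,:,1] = ['recipe', 'tension', 'suggestion']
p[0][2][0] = 'hall'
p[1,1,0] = 'assistance'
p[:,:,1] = [['recipe', 'tension', 'suggestion'], ['memory', 'sector', 'woman']]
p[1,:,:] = [['freedom', 'memory'], ['assistance', 'sector'], ['theory', 'woman']]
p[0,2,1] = 'suggestion'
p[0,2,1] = 'suggestion'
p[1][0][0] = 'freedom'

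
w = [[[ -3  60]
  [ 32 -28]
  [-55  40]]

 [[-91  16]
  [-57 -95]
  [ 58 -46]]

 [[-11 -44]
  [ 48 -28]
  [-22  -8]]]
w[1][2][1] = -46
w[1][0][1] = 16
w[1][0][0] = -91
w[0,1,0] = 32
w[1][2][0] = 58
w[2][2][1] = -8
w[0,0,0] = -3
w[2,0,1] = -44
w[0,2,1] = 40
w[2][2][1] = -8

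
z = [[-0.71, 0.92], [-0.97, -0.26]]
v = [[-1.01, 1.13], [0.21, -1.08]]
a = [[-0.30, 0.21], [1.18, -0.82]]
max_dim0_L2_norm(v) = 1.56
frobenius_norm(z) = 1.54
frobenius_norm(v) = 1.87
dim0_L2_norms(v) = [1.03, 1.56]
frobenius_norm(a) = 1.48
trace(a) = -1.12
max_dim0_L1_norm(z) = 1.68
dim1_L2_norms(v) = [1.52, 1.1]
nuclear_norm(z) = 2.12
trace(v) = -2.09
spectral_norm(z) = 1.29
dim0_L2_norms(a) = [1.22, 0.85]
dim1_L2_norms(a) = [0.37, 1.44]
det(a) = -0.00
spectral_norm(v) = 1.81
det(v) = 0.85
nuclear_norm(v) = 2.28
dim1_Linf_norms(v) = [1.13, 1.08]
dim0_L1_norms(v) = [1.22, 2.21]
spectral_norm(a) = 1.48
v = z + a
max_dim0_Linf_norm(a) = 1.18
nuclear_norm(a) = 1.48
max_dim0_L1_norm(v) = 2.21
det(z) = 1.08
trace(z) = -0.97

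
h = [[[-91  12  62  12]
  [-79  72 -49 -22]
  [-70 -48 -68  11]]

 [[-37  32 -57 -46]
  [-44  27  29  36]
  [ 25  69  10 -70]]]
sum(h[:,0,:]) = -113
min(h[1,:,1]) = 27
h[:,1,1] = [72, 27]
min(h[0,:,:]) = -91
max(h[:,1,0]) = -44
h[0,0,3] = 12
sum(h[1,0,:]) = -108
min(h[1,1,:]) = -44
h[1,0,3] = -46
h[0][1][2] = -49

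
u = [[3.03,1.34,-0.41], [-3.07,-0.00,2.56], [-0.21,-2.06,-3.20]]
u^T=[[3.03, -3.07, -0.21], [1.34, -0.00, -2.06], [-0.41, 2.56, -3.20]]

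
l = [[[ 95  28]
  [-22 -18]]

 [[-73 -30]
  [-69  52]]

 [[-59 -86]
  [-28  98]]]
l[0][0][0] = 95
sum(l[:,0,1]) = -88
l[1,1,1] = 52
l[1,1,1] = 52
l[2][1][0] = -28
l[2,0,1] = -86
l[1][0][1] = -30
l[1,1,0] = -69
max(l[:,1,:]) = 98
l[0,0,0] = 95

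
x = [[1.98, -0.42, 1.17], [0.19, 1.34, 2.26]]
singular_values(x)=[2.96, 1.91]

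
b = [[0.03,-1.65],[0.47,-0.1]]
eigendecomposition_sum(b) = [[0.02+0.44j, (-0.82-0.03j)],  [(0.24+0.01j), -0.05+0.44j]] + [[0.02-0.44j,-0.82+0.03j], [(0.24-0.01j),(-0.05-0.44j)]]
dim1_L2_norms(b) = [1.65, 0.48]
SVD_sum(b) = [[0.06, -1.65], [0.00, -0.12]] + [[-0.03,-0.00], [0.47,0.02]]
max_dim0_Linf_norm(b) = 1.65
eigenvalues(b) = [(-0.03+0.88j), (-0.03-0.88j)]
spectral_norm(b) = 1.65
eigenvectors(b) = [[-0.88+0.00j, -0.88-0.00j], [-0.03+0.47j, -0.03-0.47j]]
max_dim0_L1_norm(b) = 1.75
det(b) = 0.77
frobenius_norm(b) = 1.72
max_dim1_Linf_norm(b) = 1.65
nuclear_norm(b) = 2.12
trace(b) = -0.07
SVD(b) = [[-1.00, -0.07], [-0.07, 1.0]] @ diag([1.6541473822500112, 0.4670079633105164]) @ [[-0.04, 1.00], [1.0, 0.04]]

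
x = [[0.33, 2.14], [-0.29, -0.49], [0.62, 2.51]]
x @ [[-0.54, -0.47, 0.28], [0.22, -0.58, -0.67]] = [[0.29, -1.4, -1.34], [0.05, 0.42, 0.25], [0.22, -1.75, -1.51]]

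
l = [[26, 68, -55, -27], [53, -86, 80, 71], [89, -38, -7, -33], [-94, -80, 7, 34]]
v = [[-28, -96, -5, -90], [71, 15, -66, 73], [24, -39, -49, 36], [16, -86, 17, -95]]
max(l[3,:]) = 34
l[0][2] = -55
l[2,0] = 89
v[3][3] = -95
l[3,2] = 7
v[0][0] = -28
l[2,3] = -33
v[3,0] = 16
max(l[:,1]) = 68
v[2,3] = 36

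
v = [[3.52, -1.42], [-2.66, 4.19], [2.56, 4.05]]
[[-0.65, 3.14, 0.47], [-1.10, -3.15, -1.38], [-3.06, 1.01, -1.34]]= v@[[-0.39, 0.79, -0.00], [-0.51, -0.25, -0.33]]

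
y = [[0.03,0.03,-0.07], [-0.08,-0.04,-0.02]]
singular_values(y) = [0.1, 0.07]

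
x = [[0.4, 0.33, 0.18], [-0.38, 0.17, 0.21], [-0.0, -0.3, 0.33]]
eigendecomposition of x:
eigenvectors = [[0.04+0.55j,0.04-0.55j,0.62+0.00j],  [(-0.69+0j),(-0.69-0j),-0.30+0.00j],  [-0.11-0.45j,(-0.11+0.45j),(0.73+0j)]]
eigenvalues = [(0.22+0.44j), (0.22-0.44j), (0.45+0j)]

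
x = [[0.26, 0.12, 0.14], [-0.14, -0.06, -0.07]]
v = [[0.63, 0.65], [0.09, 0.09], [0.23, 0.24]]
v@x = [[0.07, 0.04, 0.04],[0.01, 0.01, 0.01],[0.03, 0.01, 0.02]]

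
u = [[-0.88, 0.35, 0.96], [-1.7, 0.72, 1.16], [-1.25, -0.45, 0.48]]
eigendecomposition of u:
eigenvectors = [[-0.15+0.45j, -0.15-0.45j, (0.3+0j)],[-0.29+0.54j, (-0.29-0.54j), -0.70+0.00j],[-0.63+0.00j, (-0.63-0j), 0.65+0.00j]]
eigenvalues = [(-0.03+1.28j), (-0.03-1.28j), (0.38+0j)]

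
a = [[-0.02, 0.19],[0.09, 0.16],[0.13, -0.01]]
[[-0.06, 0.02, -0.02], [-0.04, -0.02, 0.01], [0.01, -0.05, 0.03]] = a@[[0.04, -0.35, 0.23], [-0.29, 0.07, -0.07]]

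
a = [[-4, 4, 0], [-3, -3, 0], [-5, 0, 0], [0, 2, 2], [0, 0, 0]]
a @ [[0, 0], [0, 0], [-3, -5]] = [[0, 0], [0, 0], [0, 0], [-6, -10], [0, 0]]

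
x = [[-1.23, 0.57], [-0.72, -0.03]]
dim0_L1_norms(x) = [1.95, 0.6]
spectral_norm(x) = 1.51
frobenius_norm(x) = 1.54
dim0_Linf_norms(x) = [1.23, 0.57]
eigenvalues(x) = [(-0.63+0.22j), (-0.63-0.22j)]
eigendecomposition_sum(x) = [[-0.62-0.73j, (0.29+0.8j)],[(-0.36-1.01j), (-0.02+0.95j)]] + [[(-0.62+0.73j), 0.29-0.80j], [-0.36+1.01j, -0.01-0.95j]]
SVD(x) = [[-0.9, -0.44], [-0.44, 0.9]] @ diag([1.506292866751314, 0.29695420450653187]) @ [[0.94, -0.33], [-0.33, -0.94]]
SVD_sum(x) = [[-1.27, 0.45],[-0.63, 0.22]] + [[0.04, 0.12],[-0.09, -0.25]]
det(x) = 0.45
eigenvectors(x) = [[-0.62+0.23j, (-0.62-0.23j)], [-0.75+0.00j, (-0.75-0j)]]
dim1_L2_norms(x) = [1.36, 0.72]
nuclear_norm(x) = 1.80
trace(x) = -1.26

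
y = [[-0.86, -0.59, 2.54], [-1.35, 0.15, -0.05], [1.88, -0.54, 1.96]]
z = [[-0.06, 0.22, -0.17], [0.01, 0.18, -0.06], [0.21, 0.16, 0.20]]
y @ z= [[0.58, 0.11, 0.69], [0.07, -0.28, 0.21], [0.29, 0.63, 0.10]]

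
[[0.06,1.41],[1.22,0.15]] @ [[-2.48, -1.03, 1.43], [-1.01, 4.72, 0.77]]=[[-1.57, 6.59, 1.17], [-3.18, -0.55, 1.86]]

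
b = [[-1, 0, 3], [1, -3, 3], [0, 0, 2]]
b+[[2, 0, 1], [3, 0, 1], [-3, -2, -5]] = [[1, 0, 4], [4, -3, 4], [-3, -2, -3]]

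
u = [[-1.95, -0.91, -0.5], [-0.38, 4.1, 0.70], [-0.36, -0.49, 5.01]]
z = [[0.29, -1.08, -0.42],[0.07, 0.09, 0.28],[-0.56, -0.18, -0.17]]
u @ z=[[-0.35, 2.11, 0.65], [-0.22, 0.65, 1.19], [-2.94, -0.56, -0.84]]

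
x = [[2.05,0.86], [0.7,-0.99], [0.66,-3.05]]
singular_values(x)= [3.34, 2.23]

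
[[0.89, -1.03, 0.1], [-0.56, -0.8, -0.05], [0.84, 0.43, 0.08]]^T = [[0.89, -0.56, 0.84], [-1.03, -0.8, 0.43], [0.10, -0.05, 0.08]]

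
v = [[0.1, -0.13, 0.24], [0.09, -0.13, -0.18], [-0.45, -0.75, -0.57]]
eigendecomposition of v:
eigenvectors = [[0.70+0.00j, (0.7-0j), (-0.22+0j)], [-0.09-0.41j, (-0.09+0.41j), (0.32+0j)], [-0.16+0.56j, (-0.16-0.56j), 0.92+0.00j]]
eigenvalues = [(0.06+0.27j), (0.06-0.27j), (-0.72+0j)]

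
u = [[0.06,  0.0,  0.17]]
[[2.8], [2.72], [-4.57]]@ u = [[0.17, 0.0, 0.48], [0.16, 0.0, 0.46], [-0.27, 0.00, -0.78]]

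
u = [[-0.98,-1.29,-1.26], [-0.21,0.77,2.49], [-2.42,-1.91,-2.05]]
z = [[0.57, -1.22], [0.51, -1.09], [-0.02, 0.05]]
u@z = [[-1.19, 2.54], [0.22, -0.46], [-2.31, 4.93]]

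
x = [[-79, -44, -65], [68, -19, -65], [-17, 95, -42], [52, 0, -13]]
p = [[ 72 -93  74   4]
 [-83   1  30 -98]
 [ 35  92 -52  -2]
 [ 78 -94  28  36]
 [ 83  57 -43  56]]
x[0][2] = -65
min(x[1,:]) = -65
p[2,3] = -2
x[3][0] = 52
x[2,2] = -42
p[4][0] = 83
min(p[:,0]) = -83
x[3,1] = 0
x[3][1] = 0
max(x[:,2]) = -13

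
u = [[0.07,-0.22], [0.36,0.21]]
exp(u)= [[1.03, -0.25], [0.41, 1.19]]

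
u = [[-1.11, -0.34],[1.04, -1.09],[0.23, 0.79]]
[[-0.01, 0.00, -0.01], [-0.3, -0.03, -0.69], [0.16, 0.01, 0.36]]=u @[[-0.06,-0.01,-0.14],  [0.22,0.02,0.5]]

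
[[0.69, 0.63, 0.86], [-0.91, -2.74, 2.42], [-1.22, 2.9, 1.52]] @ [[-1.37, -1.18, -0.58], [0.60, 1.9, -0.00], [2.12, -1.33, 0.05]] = [[1.26, -0.76, -0.36], [4.73, -7.35, 0.65], [6.63, 4.93, 0.78]]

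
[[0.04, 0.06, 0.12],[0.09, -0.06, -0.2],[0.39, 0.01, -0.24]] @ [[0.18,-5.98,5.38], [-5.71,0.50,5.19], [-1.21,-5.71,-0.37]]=[[-0.48, -0.89, 0.48],[0.6, 0.57, 0.25],[0.30, -0.96, 2.24]]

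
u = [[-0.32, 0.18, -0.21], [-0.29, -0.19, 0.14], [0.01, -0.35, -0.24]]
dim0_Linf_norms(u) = [0.32, 0.35, 0.24]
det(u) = -0.06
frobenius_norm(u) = 0.71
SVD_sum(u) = [[0.01, 0.05, 0.01], [-0.03, -0.18, -0.06], [-0.07, -0.37, -0.12]] + [[-0.37, 0.10, -0.1], [-0.18, 0.05, -0.05], [0.04, -0.01, 0.01]] + [[0.04, 0.03, -0.13], [-0.08, -0.06, 0.24], [0.04, 0.03, -0.13]]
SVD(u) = [[-0.11, -0.90, 0.43], [0.42, -0.43, -0.8], [0.9, 0.09, 0.43]] @ diag([0.4429358954808121, 0.44099059881372105, 0.32899100937947656]) @ [[-0.18, -0.94, -0.3], [0.94, -0.25, 0.24], [0.3, 0.24, -0.92]]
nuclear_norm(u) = 1.21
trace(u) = -0.75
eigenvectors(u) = [[(-0.64+0j), (-0.14-0.47j), -0.14+0.47j], [-0.38+0.00j, 0.62+0.00j, (0.62-0j)], [(-0.67+0j), -0.15+0.59j, -0.15-0.59j]]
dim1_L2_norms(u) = [0.42, 0.37, 0.42]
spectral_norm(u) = 0.44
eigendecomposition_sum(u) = [[-0.21+0.00j, (-0.09-0j), (-0.17+0j)], [-0.12+0.00j, (-0.05-0j), -0.10+0.00j], [(-0.22+0j), -0.09-0.00j, (-0.17+0j)]] + [[(-0.06+0.08j), (0.13+0.02j), -0.02-0.09j],[-0.08-0.10j, (-0.07+0.16j), (0.12+0.01j)],[(0.11-0.06j), -0.13-0.10j, -0.03+0.11j]] + [[(-0.06-0.08j), 0.13-0.02j, -0.02+0.09j], [-0.08+0.10j, -0.07-0.16j, (0.12-0.01j)], [(0.11+0.06j), (-0.13+0.1j), -0.03-0.11j]]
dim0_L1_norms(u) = [0.62, 0.72, 0.59]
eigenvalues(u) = [(-0.43+0j), (-0.16+0.35j), (-0.16-0.35j)]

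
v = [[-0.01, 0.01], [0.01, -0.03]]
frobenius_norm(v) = 0.03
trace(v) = -0.04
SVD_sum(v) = [[-0.0, 0.01], [0.01, -0.03]] + [[-0.01, -0.0],[-0.00, -0.00]]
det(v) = 0.00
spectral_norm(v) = 0.03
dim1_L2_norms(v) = [0.01, 0.03]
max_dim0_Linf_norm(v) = 0.03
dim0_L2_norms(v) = [0.01, 0.03]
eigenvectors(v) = [[0.92,  -0.38], [0.38,  0.92]]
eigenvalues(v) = [-0.01, -0.03]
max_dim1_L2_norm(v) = 0.03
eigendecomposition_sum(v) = [[-0.0, -0.00], [-0.00, -0.00]] + [[-0.00, 0.01], [0.01, -0.03]]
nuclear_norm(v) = 0.04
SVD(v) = [[-0.38, 0.92],[0.92, 0.38]] @ diag([0.03414213562373094, 0.005857864376269053]) @ [[0.38,-0.92],[-0.92,-0.38]]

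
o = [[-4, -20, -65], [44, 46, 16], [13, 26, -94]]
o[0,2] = -65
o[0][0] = -4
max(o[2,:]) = 26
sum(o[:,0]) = 53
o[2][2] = -94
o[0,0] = -4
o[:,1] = [-20, 46, 26]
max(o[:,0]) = 44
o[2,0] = 13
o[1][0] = 44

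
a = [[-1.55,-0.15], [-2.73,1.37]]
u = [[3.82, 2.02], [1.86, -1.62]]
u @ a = [[-11.44, 2.19], [1.54, -2.50]]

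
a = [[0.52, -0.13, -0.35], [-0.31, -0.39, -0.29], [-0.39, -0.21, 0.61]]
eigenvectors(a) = [[0.2, 0.67, -0.64], [0.95, -0.51, -0.02], [0.24, 0.55, 0.77]]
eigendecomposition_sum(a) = [[-0.04, -0.09, -0.04], [-0.2, -0.44, -0.17], [-0.05, -0.11, -0.04]] + [[0.17,  -0.07,  0.14], [-0.13,  0.05,  -0.10], [0.14,  -0.06,  0.11]] + [[0.39,  0.03,  -0.45], [0.01,  0.0,  -0.01], [-0.48,  -0.04,  0.54]]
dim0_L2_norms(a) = [0.72, 0.46, 0.76]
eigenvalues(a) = [-0.53, 0.33, 0.94]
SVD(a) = [[-0.63,-0.06,0.77], [0.05,-1.00,-0.04], [0.77,0.01,0.63]] @ diag([0.9419320236208261, 0.575738062020498, 0.3028031486270527]) @ [[-0.68,-0.10,0.72],[0.48,0.69,0.55],[0.55,-0.72,0.42]]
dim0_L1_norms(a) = [1.22, 0.73, 1.25]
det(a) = -0.16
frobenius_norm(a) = 1.14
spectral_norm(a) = 0.94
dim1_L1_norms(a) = [1.0, 0.99, 1.21]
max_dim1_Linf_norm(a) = 0.61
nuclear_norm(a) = 1.82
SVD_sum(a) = [[0.41,  0.06,  -0.43], [-0.03,  -0.00,  0.03], [-0.50,  -0.08,  0.53]] + [[-0.02, -0.02, -0.02], [-0.27, -0.39, -0.32], [0.0, 0.0, 0.00]] + [[0.13, -0.17, 0.1], [-0.01, 0.01, -0.00], [0.11, -0.14, 0.08]]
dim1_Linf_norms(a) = [0.52, 0.39, 0.61]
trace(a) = 0.74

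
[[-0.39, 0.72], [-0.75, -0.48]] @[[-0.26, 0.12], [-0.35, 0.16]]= [[-0.15, 0.07], [0.36, -0.17]]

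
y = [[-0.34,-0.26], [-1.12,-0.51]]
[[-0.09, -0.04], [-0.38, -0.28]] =y @ [[0.46,  0.45], [-0.26,  -0.44]]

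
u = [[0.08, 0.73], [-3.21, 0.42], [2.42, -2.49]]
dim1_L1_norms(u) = [0.81, 3.63, 4.91]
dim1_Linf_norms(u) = [0.73, 3.21, 2.49]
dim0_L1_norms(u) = [5.71, 3.64]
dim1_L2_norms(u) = [0.73, 3.24, 3.47]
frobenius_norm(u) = 4.80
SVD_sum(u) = [[-0.25,0.14], [-2.64,1.45], [2.91,-1.6]] + [[0.33, 0.59], [-0.57, -1.03], [-0.49, -0.89]]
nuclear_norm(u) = 6.19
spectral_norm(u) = 4.49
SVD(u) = [[0.06, 0.4], [0.67, -0.7], [-0.74, -0.6]] @ diag([4.4938993726059095, 1.6974004916024403]) @ [[-0.88, 0.48], [0.48, 0.88]]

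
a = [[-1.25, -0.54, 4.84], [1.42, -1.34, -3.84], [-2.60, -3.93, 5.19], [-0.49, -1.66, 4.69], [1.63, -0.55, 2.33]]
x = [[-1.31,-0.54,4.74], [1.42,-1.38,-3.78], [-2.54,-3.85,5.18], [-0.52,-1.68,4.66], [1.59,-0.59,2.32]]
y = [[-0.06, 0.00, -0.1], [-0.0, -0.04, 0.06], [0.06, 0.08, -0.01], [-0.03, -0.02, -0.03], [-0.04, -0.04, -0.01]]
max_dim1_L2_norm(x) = 6.94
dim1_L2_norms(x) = [4.95, 4.27, 6.94, 4.98, 2.87]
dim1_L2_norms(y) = [0.12, 0.07, 0.1, 0.05, 0.06]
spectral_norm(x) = 10.31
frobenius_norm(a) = 11.24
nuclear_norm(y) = 0.26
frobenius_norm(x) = 11.13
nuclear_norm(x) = 16.18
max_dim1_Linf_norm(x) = 5.18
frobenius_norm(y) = 0.19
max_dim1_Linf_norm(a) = 5.19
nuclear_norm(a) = 16.37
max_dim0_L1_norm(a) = 20.89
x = a + y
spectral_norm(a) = 10.40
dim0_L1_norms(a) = [7.39, 8.02, 20.89]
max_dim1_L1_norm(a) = 11.72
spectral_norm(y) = 0.14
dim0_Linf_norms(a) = [2.6, 3.93, 5.19]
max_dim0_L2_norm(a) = 9.62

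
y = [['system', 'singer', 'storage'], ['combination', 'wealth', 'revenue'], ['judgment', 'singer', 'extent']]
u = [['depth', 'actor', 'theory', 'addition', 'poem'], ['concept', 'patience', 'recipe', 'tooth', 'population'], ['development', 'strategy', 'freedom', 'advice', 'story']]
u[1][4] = 'population'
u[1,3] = 'tooth'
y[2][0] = 'judgment'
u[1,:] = ['concept', 'patience', 'recipe', 'tooth', 'population']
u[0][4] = 'poem'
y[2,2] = 'extent'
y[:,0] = ['system', 'combination', 'judgment']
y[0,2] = 'storage'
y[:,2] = ['storage', 'revenue', 'extent']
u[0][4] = 'poem'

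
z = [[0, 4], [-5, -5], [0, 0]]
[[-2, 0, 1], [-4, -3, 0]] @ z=[[0, -8], [15, -1]]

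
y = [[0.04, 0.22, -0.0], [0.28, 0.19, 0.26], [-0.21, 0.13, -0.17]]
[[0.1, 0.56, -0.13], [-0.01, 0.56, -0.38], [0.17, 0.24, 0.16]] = y@[[-0.55, 0.57, -0.85],  [0.56, 2.44, -0.42],  [0.13, -0.24, -0.23]]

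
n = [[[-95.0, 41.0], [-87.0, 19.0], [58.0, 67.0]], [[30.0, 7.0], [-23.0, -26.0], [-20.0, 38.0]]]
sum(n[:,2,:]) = 143.0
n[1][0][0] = 30.0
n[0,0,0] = -95.0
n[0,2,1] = 67.0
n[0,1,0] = -87.0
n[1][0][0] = 30.0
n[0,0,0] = -95.0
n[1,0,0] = 30.0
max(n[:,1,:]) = 19.0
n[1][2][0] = -20.0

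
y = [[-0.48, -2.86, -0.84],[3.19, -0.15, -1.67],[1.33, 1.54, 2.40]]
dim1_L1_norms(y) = [4.18, 5.01, 5.27]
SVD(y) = [[-0.69, 0.02, 0.73], [-0.06, -1.0, -0.02], [0.72, -0.06, 0.69]] @ diag([4.072996850932833, 3.602856300773877, 1.560039463688403]) @ [[0.27,0.76,0.59], [-0.91,-0.0,0.42], [0.32,-0.65,0.69]]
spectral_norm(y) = 4.07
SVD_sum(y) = [[-0.76, -2.12, -1.66], [-0.06, -0.17, -0.14], [0.81, 2.24, 1.75]] + [[-0.08,-0.0,0.04], [3.26,0.0,-1.51], [0.18,0.0,-0.08]] + [[0.36, -0.74, 0.78], [-0.01, 0.02, -0.02], [0.34, -0.70, 0.74]]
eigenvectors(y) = [[-0.01-0.61j, -0.01+0.61j, 0.19+0.00j], [-0.72+0.00j, (-0.72-0j), -0.42+0.00j], [0.33j, -0.33j, (0.89+0j)]]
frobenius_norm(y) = 5.66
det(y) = 22.89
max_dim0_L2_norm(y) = 3.49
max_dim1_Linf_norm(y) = 3.19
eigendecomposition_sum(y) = [[(-0.34+1.53j), -1.43-0.04j, (-0.6-0.34j)], [1.82+0.44j, -0.08+1.71j, -0.42+0.72j], [(0.19-0.83j), 0.77+0.03j, 0.33+0.19j]] + [[-0.34-1.53j, (-1.43+0.04j), (-0.6+0.34j)], [(1.82-0.44j), -0.08-1.71j, (-0.42-0.72j)], [0.19+0.83j, (0.77-0.03j), 0.33-0.19j]] + [[(0.2-0j), -0.00-0.00j, (0.37-0j)], [(-0.45+0j), 0j, -0.83+0.00j], [0.95-0.00j, (-0.01-0j), 1.75-0.00j]]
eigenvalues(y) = [(-0.09+3.42j), (-0.09-3.42j), (1.95+0j)]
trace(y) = 1.77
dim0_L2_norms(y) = [3.49, 3.25, 3.04]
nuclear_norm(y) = 9.24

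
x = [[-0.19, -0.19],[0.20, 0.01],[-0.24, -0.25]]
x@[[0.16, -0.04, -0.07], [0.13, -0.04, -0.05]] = [[-0.06, 0.02, 0.02],[0.03, -0.01, -0.01],[-0.07, 0.02, 0.03]]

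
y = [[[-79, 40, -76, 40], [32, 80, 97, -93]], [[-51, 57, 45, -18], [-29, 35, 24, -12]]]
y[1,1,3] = -12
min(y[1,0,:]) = -51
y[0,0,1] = 40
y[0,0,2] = -76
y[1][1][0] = -29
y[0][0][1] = 40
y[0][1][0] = 32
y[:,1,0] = [32, -29]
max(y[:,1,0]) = 32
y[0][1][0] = 32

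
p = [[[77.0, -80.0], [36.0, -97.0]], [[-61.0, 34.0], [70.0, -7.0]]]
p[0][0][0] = 77.0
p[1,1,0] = 70.0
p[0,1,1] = -97.0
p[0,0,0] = 77.0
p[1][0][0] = -61.0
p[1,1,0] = 70.0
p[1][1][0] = 70.0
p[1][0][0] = -61.0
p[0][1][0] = 36.0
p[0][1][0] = 36.0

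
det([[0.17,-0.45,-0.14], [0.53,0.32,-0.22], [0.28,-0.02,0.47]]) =0.179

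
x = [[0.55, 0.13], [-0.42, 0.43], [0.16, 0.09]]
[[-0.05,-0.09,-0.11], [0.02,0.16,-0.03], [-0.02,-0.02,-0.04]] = x@[[-0.08, -0.21, -0.15], [-0.03, 0.17, -0.21]]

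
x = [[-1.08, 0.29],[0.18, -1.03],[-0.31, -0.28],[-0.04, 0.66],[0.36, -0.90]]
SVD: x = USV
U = [[0.45, 0.81], [-0.59, 0.32], [-0.06, 0.4], [0.36, -0.27], [-0.57, 0.1]]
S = [1.69, 1.01]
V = [[-0.47, 0.88], [-0.88, -0.47]]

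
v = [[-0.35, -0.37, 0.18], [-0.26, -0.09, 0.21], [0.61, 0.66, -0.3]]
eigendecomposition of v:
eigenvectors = [[-0.47, -0.66, -0.29], [-0.35, 0.30, 0.73], [0.81, -0.69, 0.62]]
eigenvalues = [-0.93, 0.0, 0.19]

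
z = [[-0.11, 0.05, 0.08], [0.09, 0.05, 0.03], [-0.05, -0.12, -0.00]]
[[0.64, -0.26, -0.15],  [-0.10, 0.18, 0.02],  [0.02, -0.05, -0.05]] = z @ [[-2.86, 2.23, 0.52], [1.04, -0.55, 0.17], [3.48, 0.14, -1.31]]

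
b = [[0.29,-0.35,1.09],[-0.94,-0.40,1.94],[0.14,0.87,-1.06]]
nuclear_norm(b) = 3.93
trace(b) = -1.17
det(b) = -0.94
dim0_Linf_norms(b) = [0.94, 0.87, 1.94]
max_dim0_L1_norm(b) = 4.09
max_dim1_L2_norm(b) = 2.19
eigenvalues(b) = [(-2.29+0j), (0.56+0.31j), (0.56-0.31j)]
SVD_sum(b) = [[-0.27, -0.33, 0.94], [-0.56, -0.69, 1.95], [0.33, 0.41, -1.17]] + [[0.42, -0.26, 0.03], [-0.40, 0.25, -0.03], [-0.34, 0.21, -0.02]] + [[0.14, 0.24, 0.12], [0.02, 0.04, 0.02], [0.15, 0.25, 0.13]]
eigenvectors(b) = [[(0.34+0j),0.02-0.49j,(0.02+0.49j)], [(0.75+0j),(0.77+0j),0.77-0.00j], [(-0.57+0j),(0.39-0.12j),(0.39+0.12j)]]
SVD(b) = [[0.38, -0.62, 0.68],[0.79, 0.6, 0.1],[-0.47, 0.5, 0.72]] @ diag([2.6979058300439336, 0.7930925109175186, 0.44080426647379545]) @ [[-0.26,-0.32,0.91], [-0.85,0.52,-0.06], [0.46,0.79,0.41]]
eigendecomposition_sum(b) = [[-0.18-0.00j, (-0.38+0j), 0.76-0.00j], [-0.40-0.00j, (-0.84+0j), 1.68-0.00j], [(0.3+0j), 0.64-0.00j, -1.27+0.00j]] + [[(0.24+0.18j), 0.02-0.14j, (0.16-0.08j)], [-0.27+0.38j, 0.22+0.02j, (0.13+0.25j)], [(-0.08+0.23j), 0.12-0.03j, (0.1+0.11j)]] + [[(0.24-0.18j), 0.02+0.14j, 0.16+0.08j], [(-0.27-0.38j), (0.22-0.02j), 0.13-0.25j], [(-0.08-0.23j), 0.12+0.03j, (0.1-0.11j)]]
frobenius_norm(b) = 2.85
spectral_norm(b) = 2.70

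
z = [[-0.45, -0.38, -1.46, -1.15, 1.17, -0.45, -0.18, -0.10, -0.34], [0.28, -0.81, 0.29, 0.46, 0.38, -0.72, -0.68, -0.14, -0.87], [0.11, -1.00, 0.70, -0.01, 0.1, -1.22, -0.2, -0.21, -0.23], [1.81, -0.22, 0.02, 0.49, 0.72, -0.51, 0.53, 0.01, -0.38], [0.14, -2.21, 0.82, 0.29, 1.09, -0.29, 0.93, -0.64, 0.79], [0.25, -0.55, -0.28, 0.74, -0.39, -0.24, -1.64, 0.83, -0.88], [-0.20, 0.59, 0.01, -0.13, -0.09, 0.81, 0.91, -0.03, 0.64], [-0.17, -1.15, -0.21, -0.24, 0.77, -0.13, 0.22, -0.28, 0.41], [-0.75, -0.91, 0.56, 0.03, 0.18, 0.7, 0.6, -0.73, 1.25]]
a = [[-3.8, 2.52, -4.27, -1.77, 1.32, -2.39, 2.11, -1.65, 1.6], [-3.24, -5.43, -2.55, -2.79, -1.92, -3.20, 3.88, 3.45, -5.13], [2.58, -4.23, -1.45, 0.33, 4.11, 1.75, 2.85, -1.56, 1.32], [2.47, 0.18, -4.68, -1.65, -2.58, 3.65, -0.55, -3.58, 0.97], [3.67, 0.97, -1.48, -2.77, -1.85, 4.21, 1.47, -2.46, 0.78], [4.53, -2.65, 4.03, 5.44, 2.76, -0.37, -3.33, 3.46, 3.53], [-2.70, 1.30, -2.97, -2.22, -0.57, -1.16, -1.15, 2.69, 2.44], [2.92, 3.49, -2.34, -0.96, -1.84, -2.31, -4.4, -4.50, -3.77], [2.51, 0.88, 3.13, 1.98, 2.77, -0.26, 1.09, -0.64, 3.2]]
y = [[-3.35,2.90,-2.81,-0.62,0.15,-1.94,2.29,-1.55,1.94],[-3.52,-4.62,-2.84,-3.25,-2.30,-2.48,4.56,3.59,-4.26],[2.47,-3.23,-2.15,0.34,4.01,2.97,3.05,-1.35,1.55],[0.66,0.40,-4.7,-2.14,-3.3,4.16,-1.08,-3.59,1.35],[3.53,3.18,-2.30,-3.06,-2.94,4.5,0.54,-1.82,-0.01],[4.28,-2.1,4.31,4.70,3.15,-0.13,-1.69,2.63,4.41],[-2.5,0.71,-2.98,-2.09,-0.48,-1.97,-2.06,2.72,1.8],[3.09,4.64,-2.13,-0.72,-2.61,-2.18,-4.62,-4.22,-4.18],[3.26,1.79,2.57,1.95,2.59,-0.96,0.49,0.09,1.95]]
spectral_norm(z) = 3.89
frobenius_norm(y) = 25.32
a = z + y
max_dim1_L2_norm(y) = 10.75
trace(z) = 2.66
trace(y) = -19.66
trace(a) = -17.00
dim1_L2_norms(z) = [2.35, 1.71, 1.77, 2.18, 2.97, 2.31, 1.52, 1.54, 2.16]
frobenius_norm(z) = 6.32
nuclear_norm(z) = 14.09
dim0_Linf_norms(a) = [4.53, 5.43, 4.68, 5.44, 4.11, 4.21, 4.4, 4.5, 5.13]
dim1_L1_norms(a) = [21.43, 31.59, 20.18, 20.31, 19.66, 30.1, 17.2, 26.53, 16.46]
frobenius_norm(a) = 25.39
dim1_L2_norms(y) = [6.57, 10.75, 7.73, 8.45, 8.35, 10.13, 6.24, 10.21, 5.99]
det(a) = -1032858.68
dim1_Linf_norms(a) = [4.27, 5.43, 4.23, 4.68, 4.21, 5.44, 2.97, 4.5, 3.2]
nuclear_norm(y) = 63.00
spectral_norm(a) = 15.07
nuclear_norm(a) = 62.92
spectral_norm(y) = 15.15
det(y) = -1335801.31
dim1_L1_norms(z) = [5.68, 4.63, 3.78, 4.69, 7.2, 5.8, 3.41, 3.58, 5.71]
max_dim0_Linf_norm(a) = 5.44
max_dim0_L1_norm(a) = 28.42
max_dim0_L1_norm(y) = 26.79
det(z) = -0.00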